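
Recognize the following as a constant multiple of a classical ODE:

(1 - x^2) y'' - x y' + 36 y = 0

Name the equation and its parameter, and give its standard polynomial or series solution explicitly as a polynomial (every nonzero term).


The equation is already in a standard form:  (1 - x^2) y'' - x y' + 36 y = 0.
This matches the Chebyshev equation (1 - x^2) y'' - x y' + n^2 y = 0 (note the -x y' term, not -2x y') with n^2 = 36, so n = 6; the polynomial solution is T_6(x).
With y = sum_k a_k x^k, matching x^k gives (k+2)(k+1) a_{k+2} = (k^2 - n^2) a_k = (k - 6)(k + 6) a_k. The right side vanishes at k = 6, so the series with the parity of 6 terminates at degree 6.
Standard normalization: leading coefficient of T_n is 2^(n-1), so a_6 = 2^5 = 32. Work downward with a_k = (k+1)(k+2) a_{k+2} / ((k - 6)(k + 6)):
  a_4 = (5)(6)(32) / ((4 - 6)(4 + 6)) = 960/(-20) = -48
  a_2 = (3)(4)(-48) / ((2 - 6)(2 + 6)) = -576/(-32) = 18
  a_0 = (1)(2)(18) / ((0 - 6)(0 + 6)) = 36/(-36) = -1
Hence T_6(x) = 32 x^6 - 48 x^4 + 18 x^2 - 1.

T_6(x); series = 32 x^6 - 48 x^4 + 18 x^2 - 1


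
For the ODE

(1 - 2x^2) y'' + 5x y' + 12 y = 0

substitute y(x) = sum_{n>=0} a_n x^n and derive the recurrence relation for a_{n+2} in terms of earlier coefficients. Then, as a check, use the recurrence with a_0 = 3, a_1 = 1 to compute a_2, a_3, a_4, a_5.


Substitute y = sum_n a_n x^n.
(1 - 2 x^2) y'' contributes (n+2)(n+1) a_{n+2} - 2 n(n-1) a_n at x^n.
5 x y'(x) contributes 5 n a_n at x^n.
12 y(x) contributes 12 a_n at x^n.
Matching x^n: (n+2)(n+1) a_{n+2} + (-2 n(n-1) + 5 n + 12) a_n = 0.
Thus a_{n+2} = (2 n(n-1) - 5 n - 12) / ((n+1)(n+2)) * a_n.

Check with a_0 = 3, a_1 = 1 (apply the recurrence for n = 0, 1, 2, 3): a_0 = 3, a_1 = 1, a_2 = -18, a_3 = -17/6, a_4 = 27, a_5 = 17/8.

a_(n+2) = (2 n(n-1) - 5 n - 12) / ((n+1)(n+2)) * a_n; check: a_0 = 3, a_1 = 1, a_2 = -18, a_3 = -17/6, a_4 = 27, a_5 = 17/8


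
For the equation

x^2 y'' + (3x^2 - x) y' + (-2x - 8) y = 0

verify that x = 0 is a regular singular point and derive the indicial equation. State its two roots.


Divide by x^2 to reach normal form y'' + P_1(x) y' + P_2(x) y = 0 with P_1(x) = 3 - 1/x and P_2(x) = -2/x - 8/x^2.
x = 0 is a singular point because the y'-coefficient 3 - 1/x has a pole at x = 0 and the y-coefficient -2/x - 8/x^2 has a pole at x = 0.
It is a regular singular point because x P_1(x) = p(x) = 3x - 1 and x^2 P_2(x) = q(x) = -2x - 8 are polynomials, hence analytic at x = 0.
p(0) = -1,  q(0) = -8.
Indicial equation: r(r-1) + p(0) r + q(0) = 0, i.e. r^2 + (p(0) - 1) r + q(0) = 0, i.e. r^2 - 2 r - 8 = 0.
Discriminant: (-2)^2 - 4(-8) = 36, so r = (2 ± 6)/2.
Solving: r_1 = 4, r_2 = -2.

indicial: r^2 - 2 r - 8 = 0; roots r_1 = 4, r_2 = -2


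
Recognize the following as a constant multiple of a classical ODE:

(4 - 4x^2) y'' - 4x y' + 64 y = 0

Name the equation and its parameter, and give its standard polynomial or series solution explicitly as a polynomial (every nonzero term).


All three coefficients share the factor 4; dividing through by 4 gives  (1 - x^2) y'' - x y' + 16 y = 0.
This matches the Chebyshev equation (1 - x^2) y'' - x y' + n^2 y = 0 (note the -x y' term, not -2x y') with n^2 = 16, so n = 4; the polynomial solution is T_4(x).
With y = sum_k a_k x^k, matching x^k gives (k+2)(k+1) a_{k+2} = (k^2 - n^2) a_k = (k - 4)(k + 4) a_k. The right side vanishes at k = 4, so the series with the parity of 4 terminates at degree 4.
Standard normalization: leading coefficient of T_n is 2^(n-1), so a_4 = 2^3 = 8. Work downward with a_k = (k+1)(k+2) a_{k+2} / ((k - 4)(k + 4)):
  a_2 = (3)(4)(8) / ((2 - 4)(2 + 4)) = 96/(-12) = -8
  a_0 = (1)(2)(-8) / ((0 - 4)(0 + 4)) = -16/(-16) = 1
Hence T_4(x) = 8 x^4 - 8 x^2 + 1.

T_4(x); series = 8 x^4 - 8 x^2 + 1


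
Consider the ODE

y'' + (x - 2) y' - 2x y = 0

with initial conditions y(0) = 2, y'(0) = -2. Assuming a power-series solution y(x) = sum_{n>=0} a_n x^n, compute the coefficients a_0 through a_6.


Ansatz: y(x) = sum_{n>=0} a_n x^n, so y'(x) = sum_{n>=1} n a_n x^(n-1) and y''(x) = sum_{n>=2} n(n-1) a_n x^(n-2).
Substitute into P(x) y'' + Q(x) y' + R(x) y = 0 with P(x) = 1, Q(x) = x - 2, R(x) = -2x, and match powers of x.
Initial conditions: a_0 = 2, a_1 = -2.
Setting the coefficient of each power of x to zero and solving order by order (substituting the coefficients already found):
  x^0: 2 a_2 - 2 a_1 = 0  ->  2 a_2 = 2 a_1 = -4  ->  a_2 = -2
  x^1: 6 a_3 - 4 a_2 + a_1 - 2 a_0 = 0  ->  6 a_3 = 4 a_2 - a_1 + 2 a_0 = -2  ->  a_3 = -1/3
  x^2: 12 a_4 - 6 a_3 + 2 a_2 - 2 a_1 = 0  ->  12 a_4 = 6 a_3 - 2 a_2 + 2 a_1 = -2  ->  a_4 = -1/6
  x^3: 20 a_5 - 8 a_4 + 3 a_3 - 2 a_2 = 0  ->  20 a_5 = 8 a_4 - 3 a_3 + 2 a_2 = -13/3  ->  a_5 = -13/60
  x^4: 30 a_6 - 10 a_5 + 4 a_4 - 2 a_3 = 0  ->  30 a_6 = 10 a_5 - 4 a_4 + 2 a_3 = -13/6  ->  a_6 = -13/180
Truncated series: y(x) = 2 - 2 x - 2 x^2 - (1/3) x^3 - (1/6) x^4 - (13/60) x^5 - (13/180) x^6 + O(x^7).

a_0 = 2; a_1 = -2; a_2 = -2; a_3 = -1/3; a_4 = -1/6; a_5 = -13/60; a_6 = -13/180


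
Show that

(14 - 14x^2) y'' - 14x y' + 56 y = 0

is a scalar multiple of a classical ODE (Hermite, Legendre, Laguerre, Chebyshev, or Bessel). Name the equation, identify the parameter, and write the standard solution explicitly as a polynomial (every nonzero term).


All three coefficients share the factor 14; dividing through by 14 gives  (1 - x^2) y'' - x y' + 4 y = 0.
This matches the Chebyshev equation (1 - x^2) y'' - x y' + n^2 y = 0 (note the -x y' term, not -2x y') with n^2 = 4, so n = 2; the polynomial solution is T_2(x).
With y = sum_k a_k x^k, matching x^k gives (k+2)(k+1) a_{k+2} = (k^2 - n^2) a_k = (k - 2)(k + 2) a_k. The right side vanishes at k = 2, so the series with the parity of 2 terminates at degree 2.
Standard normalization: leading coefficient of T_n is 2^(n-1), so a_2 = 2^1 = 2. Work downward with a_k = (k+1)(k+2) a_{k+2} / ((k - 2)(k + 2)):
  a_0 = (1)(2)(2) / ((0 - 2)(0 + 2)) = 4/(-4) = -1
Hence T_2(x) = 2 x^2 - 1.

T_2(x); series = 2 x^2 - 1


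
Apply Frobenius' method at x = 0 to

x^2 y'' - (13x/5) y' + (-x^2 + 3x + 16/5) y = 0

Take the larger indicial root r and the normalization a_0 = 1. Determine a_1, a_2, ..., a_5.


Write in Frobenius form y'' + (p(x)/x) y' + (q(x)/x^2) y = 0:
  p(x) = -13/5,  q(x) = -x^2 + 3x + 16/5.
Indicial equation: r(r-1) + (-13/5) r + (16/5) = 0 -> roots r_1 = 2, r_2 = 8/5.
Take r = r_1 = 2. Let y(x) = x^r sum_{n>=0} a_n x^n with a_0 = 1.
Substitute y = x^r sum a_n x^n and match x^{r+n}. The recurrence is
  D(n) a_n + 3 a_{n-1} - 1 a_{n-2} = 0,  where D(n) = (r+n)(r+n-1) + (-13/5)(r+n) + (16/5).
  a_n = [-3 a_{n-1} + 1 a_{n-2}] / D(n).
Since the indicial polynomial factors as (r - r_1)(r - r_2), D(n) = (r_1 + n - r_1)(r_1 + n - r_2) = n(n + 2/5).
Evaluating step by step (a_0 = 1):
  n = 1: D(1) = 1(1 + 2/5) = 7/5; numerator = -3(1) = -3; a_1 = (-3)/(7/5) = -15/7
  n = 2: D(2) = 2(2 + 2/5) = 24/5; numerator = -3(-15/7) + 1(1) = 52/7; a_2 = (52/7)/(24/5) = 65/42
  n = 3: D(3) = 3(3 + 2/5) = 51/5; numerator = -3(65/42) + 1(-15/7) = -95/14; a_3 = (-95/14)/(51/5) = -475/714
  n = 4: D(4) = 4(4 + 2/5) = 88/5; numerator = -3(-475/714) + 1(65/42) = 1265/357; a_4 = (1265/357)/(88/5) = 575/2856
  n = 5: D(5) = 5(5 + 2/5) = 27; numerator = -3(575/2856) + 1(-475/714) = -3625/2856; a_5 = (-3625/2856)/(27) = -3625/77112

r = 2; a_0 = 1; a_1 = -15/7; a_2 = 65/42; a_3 = -475/714; a_4 = 575/2856; a_5 = -3625/77112


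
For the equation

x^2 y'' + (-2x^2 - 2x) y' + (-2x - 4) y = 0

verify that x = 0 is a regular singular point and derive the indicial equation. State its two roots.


Divide by x^2 to reach normal form y'' + P_1(x) y' + P_2(x) y = 0 with P_1(x) = -2 - 2/x and P_2(x) = -2/x - 4/x^2.
x = 0 is a singular point because the y'-coefficient -2 - 2/x has a pole at x = 0 and the y-coefficient -2/x - 4/x^2 has a pole at x = 0.
It is a regular singular point because x P_1(x) = p(x) = -2x - 2 and x^2 P_2(x) = q(x) = -2x - 4 are polynomials, hence analytic at x = 0.
p(0) = -2,  q(0) = -4.
Indicial equation: r(r-1) + p(0) r + q(0) = 0, i.e. r^2 + (p(0) - 1) r + q(0) = 0, i.e. r^2 - 3 r - 4 = 0.
Discriminant: (-3)^2 - 4(-4) = 25, so r = (3 ± 5)/2.
Solving: r_1 = 4, r_2 = -1.

indicial: r^2 - 3 r - 4 = 0; roots r_1 = 4, r_2 = -1


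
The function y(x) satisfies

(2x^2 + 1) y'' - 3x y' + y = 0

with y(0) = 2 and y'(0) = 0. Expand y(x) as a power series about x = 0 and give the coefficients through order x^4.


Ansatz: y(x) = sum_{n>=0} a_n x^n, so y'(x) = sum_{n>=1} n a_n x^(n-1) and y''(x) = sum_{n>=2} n(n-1) a_n x^(n-2).
Substitute into P(x) y'' + Q(x) y' + R(x) y = 0 with P(x) = 2x^2 + 1, Q(x) = -3x, R(x) = 1, and match powers of x.
Initial conditions: a_0 = 2, a_1 = 0.
Setting the coefficient of each power of x to zero and solving order by order (substituting the coefficients already found):
  x^0: 2 a_2 + a_0 = 0  ->  2 a_2 = -a_0 = -2  ->  a_2 = -1
  x^1: 6 a_3 - 2 a_1 = 0  ->  6 a_3 = 2 a_1 = 0  ->  a_3 = 0
  x^2: 12 a_4 - a_2 = 0  ->  12 a_4 = a_2 = -1  ->  a_4 = -1/12
Truncated series: y(x) = 2 - x^2 - (1/12) x^4 + O(x^5).

a_0 = 2; a_1 = 0; a_2 = -1; a_3 = 0; a_4 = -1/12


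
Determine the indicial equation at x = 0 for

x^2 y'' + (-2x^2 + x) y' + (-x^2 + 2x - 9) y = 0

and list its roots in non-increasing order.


Divide by x^2 to reach normal form y'' + P_1(x) y' + P_2(x) y = 0 with P_1(x) = -2 + 1/x and P_2(x) = -1 + 2/x - 9/x^2.
x = 0 is a singular point because the y'-coefficient -2 + 1/x has a pole at x = 0 and the y-coefficient -1 + 2/x - 9/x^2 has a pole at x = 0.
It is a regular singular point because x P_1(x) = p(x) = 1 - 2x and x^2 P_2(x) = q(x) = -x^2 + 2x - 9 are polynomials, hence analytic at x = 0.
p(0) = 1,  q(0) = -9.
Indicial equation: r(r-1) + p(0) r + q(0) = 0, i.e. r^2 + (p(0) - 1) r + q(0) = 0, i.e. r^2 - 9 = 0.
Discriminant: (0)^2 - 4(-9) = 36, so r = (0 ± 6)/2.
Solving: r_1 = 3, r_2 = -3.

indicial: r^2 - 9 = 0; roots r_1 = 3, r_2 = -3


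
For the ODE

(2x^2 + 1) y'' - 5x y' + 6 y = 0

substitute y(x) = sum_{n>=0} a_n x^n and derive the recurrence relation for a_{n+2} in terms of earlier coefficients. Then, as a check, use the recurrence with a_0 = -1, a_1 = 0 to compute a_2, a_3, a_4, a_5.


Substitute y = sum_n a_n x^n.
(1 + 2 x^2) y'' contributes (n+2)(n+1) a_{n+2} + 2 n(n-1) a_n at x^n.
-5 x y'(x) contributes -5 n a_n at x^n.
6 y(x) contributes 6 a_n at x^n.
Matching x^n: (n+2)(n+1) a_{n+2} + (2 n(n-1) - 5 n + 6) a_n = 0.
Thus a_{n+2} = (-2 n(n-1) + 5 n - 6) / ((n+1)(n+2)) * a_n.

Check with a_0 = -1, a_1 = 0 (apply the recurrence for n = 0, 1, 2, 3): a_0 = -1, a_1 = 0, a_2 = 3, a_3 = 0, a_4 = 0, a_5 = 0.

a_(n+2) = (-2 n(n-1) + 5 n - 6) / ((n+1)(n+2)) * a_n; check: a_0 = -1, a_1 = 0, a_2 = 3, a_3 = 0, a_4 = 0, a_5 = 0


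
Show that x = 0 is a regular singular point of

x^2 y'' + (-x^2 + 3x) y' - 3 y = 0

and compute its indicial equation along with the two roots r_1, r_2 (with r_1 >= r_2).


Divide by x^2 to reach normal form y'' + P_1(x) y' + P_2(x) y = 0 with P_1(x) = -1 + 3/x and P_2(x) = -3/x^2.
x = 0 is a singular point because the y'-coefficient -1 + 3/x has a pole at x = 0 and the y-coefficient -3/x^2 has a pole at x = 0.
It is a regular singular point because x P_1(x) = p(x) = 3 - x and x^2 P_2(x) = q(x) = -3 are polynomials, hence analytic at x = 0.
p(0) = 3,  q(0) = -3.
Indicial equation: r(r-1) + p(0) r + q(0) = 0, i.e. r^2 + (p(0) - 1) r + q(0) = 0, i.e. r^2 + 2 r - 3 = 0.
Discriminant: (2)^2 - 4(-3) = 16, so r = (-2 ± 4)/2.
Solving: r_1 = 1, r_2 = -3.

indicial: r^2 + 2 r - 3 = 0; roots r_1 = 1, r_2 = -3


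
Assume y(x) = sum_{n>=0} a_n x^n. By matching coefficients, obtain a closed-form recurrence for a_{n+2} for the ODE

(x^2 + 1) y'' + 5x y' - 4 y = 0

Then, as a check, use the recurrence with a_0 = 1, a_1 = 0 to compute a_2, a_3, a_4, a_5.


Substitute y = sum_n a_n x^n.
(1 + 1 x^2) y'' contributes (n+2)(n+1) a_{n+2} + n(n-1) a_n at x^n.
5 x y'(x) contributes 5 n a_n at x^n.
-4 y(x) contributes -4 a_n at x^n.
Matching x^n: (n+2)(n+1) a_{n+2} + (n(n-1) + 5 n - 4) a_n = 0.
Thus a_{n+2} = (-n(n-1) - 5 n + 4) / ((n+1)(n+2)) * a_n.

Check with a_0 = 1, a_1 = 0 (apply the recurrence for n = 0, 1, 2, 3): a_0 = 1, a_1 = 0, a_2 = 2, a_3 = 0, a_4 = -4/3, a_5 = 0.

a_(n+2) = (-n(n-1) - 5 n + 4) / ((n+1)(n+2)) * a_n; check: a_0 = 1, a_1 = 0, a_2 = 2, a_3 = 0, a_4 = -4/3, a_5 = 0


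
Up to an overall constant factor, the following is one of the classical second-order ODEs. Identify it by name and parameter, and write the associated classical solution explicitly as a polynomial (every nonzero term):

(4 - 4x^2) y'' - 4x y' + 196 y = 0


All three coefficients share the factor 4; dividing through by 4 gives  (1 - x^2) y'' - x y' + 49 y = 0.
This matches the Chebyshev equation (1 - x^2) y'' - x y' + n^2 y = 0 (note the -x y' term, not -2x y') with n^2 = 49, so n = 7; the polynomial solution is T_7(x).
With y = sum_k a_k x^k, matching x^k gives (k+2)(k+1) a_{k+2} = (k^2 - n^2) a_k = (k - 7)(k + 7) a_k. The right side vanishes at k = 7, so the series with the parity of 7 terminates at degree 7.
Standard normalization: leading coefficient of T_n is 2^(n-1), so a_7 = 2^6 = 64. Work downward with a_k = (k+1)(k+2) a_{k+2} / ((k - 7)(k + 7)):
  a_5 = (6)(7)(64) / ((5 - 7)(5 + 7)) = 2688/(-24) = -112
  a_3 = (4)(5)(-112) / ((3 - 7)(3 + 7)) = -2240/(-40) = 56
  a_1 = (2)(3)(56) / ((1 - 7)(1 + 7)) = 336/(-48) = -7
Hence T_7(x) = 64 x^7 - 112 x^5 + 56 x^3 - 7 x.

T_7(x); series = 64 x^7 - 112 x^5 + 56 x^3 - 7 x


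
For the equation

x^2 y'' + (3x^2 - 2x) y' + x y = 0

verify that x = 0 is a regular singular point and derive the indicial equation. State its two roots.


Divide by x^2 to reach normal form y'' + P_1(x) y' + P_2(x) y = 0 with P_1(x) = 3 - 2/x and P_2(x) = 1/x.
x = 0 is a singular point because the y'-coefficient 3 - 2/x has a pole at x = 0 and the y-coefficient 1/x has a pole at x = 0.
It is a regular singular point because x P_1(x) = p(x) = 3x - 2 and x^2 P_2(x) = q(x) = x are polynomials, hence analytic at x = 0.
p(0) = -2,  q(0) = 0.
Indicial equation: r(r-1) + p(0) r + q(0) = 0, i.e. r^2 + (p(0) - 1) r + q(0) = 0, i.e. r^2 - 3 r = 0.
Discriminant: (-3)^2 - 4(0) = 9, so r = (3 ± 3)/2.
Solving: r_1 = 3, r_2 = 0.

indicial: r^2 - 3 r = 0; roots r_1 = 3, r_2 = 0


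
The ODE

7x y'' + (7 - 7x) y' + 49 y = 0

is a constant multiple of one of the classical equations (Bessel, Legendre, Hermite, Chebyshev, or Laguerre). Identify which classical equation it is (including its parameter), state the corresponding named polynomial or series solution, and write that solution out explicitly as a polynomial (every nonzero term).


All three coefficients share the factor 7; dividing through by 7 gives  x y'' + (1 - x) y' + 7 y = 0.
This matches the Laguerre equation x y'' + (1 - x) y' + n y = 0 with n = 7; the polynomial solution is L_7(x).
With y = sum_k a_k x^k, matching x^k gives (k+1)k a_{k+1} + (k+1) a_{k+1} - k a_k + n a_k = 0, i.e. (k+1)^2 a_{k+1} = (k - n) a_k = (k - 7) a_k. The right side vanishes at k = 7, so the series terminates at degree 7.
Standard normalization L_n(0) = 1 gives a_0 = 1. Work upward with a_{k+1} = (k - 7) a_k / (k+1)^2:
  a_1 = (0 - 7)(1) / 1^2 = -7/1 = -7
  a_2 = (1 - 7)(-7) / 2^2 = 42/4 = 21/2
  a_3 = (2 - 7)(21/2) / 3^2 = (-105/2)/9 = -35/6
  a_4 = (3 - 7)(-35/6) / 4^2 = (70/3)/16 = 35/24
  a_5 = (4 - 7)(35/24) / 5^2 = (-35/8)/25 = -7/40
  a_6 = (5 - 7)(-7/40) / 6^2 = (7/20)/36 = 7/720
  a_7 = (6 - 7)(7/720) / 7^2 = (-7/720)/49 = -1/5040
Hence L_7(x) = -x^7/5040 + 7 x^6/720 - 7 x^5/40 + 35 x^4/24 - 35 x^3/6 + 21 x^2/2 - 7 x + 1.

L_7(x); series = -x^7/5040 + 7 x^6/720 - 7 x^5/40 + 35 x^4/24 - 35 x^3/6 + 21 x^2/2 - 7 x + 1


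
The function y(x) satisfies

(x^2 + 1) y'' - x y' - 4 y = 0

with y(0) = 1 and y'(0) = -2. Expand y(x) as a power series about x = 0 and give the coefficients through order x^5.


Ansatz: y(x) = sum_{n>=0} a_n x^n, so y'(x) = sum_{n>=1} n a_n x^(n-1) and y''(x) = sum_{n>=2} n(n-1) a_n x^(n-2).
Substitute into P(x) y'' + Q(x) y' + R(x) y = 0 with P(x) = x^2 + 1, Q(x) = -x, R(x) = -4, and match powers of x.
Initial conditions: a_0 = 1, a_1 = -2.
Setting the coefficient of each power of x to zero and solving order by order (substituting the coefficients already found):
  x^0: 2 a_2 - 4 a_0 = 0  ->  2 a_2 = 4 a_0 = 4  ->  a_2 = 2
  x^1: 6 a_3 - 5 a_1 = 0  ->  6 a_3 = 5 a_1 = -10  ->  a_3 = -5/3
  x^2: 12 a_4 - 4 a_2 = 0  ->  12 a_4 = 4 a_2 = 8  ->  a_4 = 2/3
  x^3: 20 a_5 - a_3 = 0  ->  20 a_5 = a_3 = -5/3  ->  a_5 = -1/12
Truncated series: y(x) = 1 - 2 x + 2 x^2 - (5/3) x^3 + (2/3) x^4 - (1/12) x^5 + O(x^6).

a_0 = 1; a_1 = -2; a_2 = 2; a_3 = -5/3; a_4 = 2/3; a_5 = -1/12


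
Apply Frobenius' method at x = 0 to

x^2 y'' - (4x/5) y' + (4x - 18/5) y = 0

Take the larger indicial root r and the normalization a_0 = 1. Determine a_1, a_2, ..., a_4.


Write in Frobenius form y'' + (p(x)/x) y' + (q(x)/x^2) y = 0:
  p(x) = -4/5,  q(x) = 4x - 18/5.
Indicial equation: r(r-1) + (-4/5) r + (-18/5) = 0 -> roots r_1 = 3, r_2 = -6/5.
Take r = r_1 = 3. Let y(x) = x^r sum_{n>=0} a_n x^n with a_0 = 1.
Substitute y = x^r sum a_n x^n and match x^{r+n}. The recurrence is
  D(n) a_n + 4 a_{n-1} = 0,  where D(n) = (r+n)(r+n-1) + (-4/5)(r+n) + (-18/5).
  a_n = -4 / D(n) * a_{n-1}.
Since the indicial polynomial factors as (r - r_1)(r - r_2), D(n) = (r_1 + n - r_1)(r_1 + n - r_2) = n(n + 21/5).
Evaluating step by step (a_0 = 1):
  n = 1: D(1) = 1(1 + 21/5) = 26/5; numerator = -4(1) = -4; a_1 = (-4)/(26/5) = -10/13
  n = 2: D(2) = 2(2 + 21/5) = 62/5; numerator = -4(-10/13) = 40/13; a_2 = (40/13)/(62/5) = 100/403
  n = 3: D(3) = 3(3 + 21/5) = 108/5; numerator = -4(100/403) = -400/403; a_3 = (-400/403)/(108/5) = -500/10881
  n = 4: D(4) = 4(4 + 21/5) = 164/5; numerator = -4(-500/10881) = 2000/10881; a_4 = (2000/10881)/(164/5) = 2500/446121

r = 3; a_0 = 1; a_1 = -10/13; a_2 = 100/403; a_3 = -500/10881; a_4 = 2500/446121


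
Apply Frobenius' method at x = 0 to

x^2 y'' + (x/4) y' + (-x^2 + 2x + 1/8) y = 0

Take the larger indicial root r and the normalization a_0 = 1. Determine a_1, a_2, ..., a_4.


Write in Frobenius form y'' + (p(x)/x) y' + (q(x)/x^2) y = 0:
  p(x) = 1/4,  q(x) = -x^2 + 2x + 1/8.
Indicial equation: r(r-1) + (1/4) r + (1/8) = 0 -> roots r_1 = 1/2, r_2 = 1/4.
Take r = r_1 = 1/2. Let y(x) = x^r sum_{n>=0} a_n x^n with a_0 = 1.
Substitute y = x^r sum a_n x^n and match x^{r+n}. The recurrence is
  D(n) a_n + 2 a_{n-1} - 1 a_{n-2} = 0,  where D(n) = (r+n)(r+n-1) + (1/4)(r+n) + (1/8).
  a_n = [-2 a_{n-1} + 1 a_{n-2}] / D(n).
Since the indicial polynomial factors as (r - r_1)(r - r_2), D(n) = (r_1 + n - r_1)(r_1 + n - r_2) = n(n + 1/4).
Evaluating step by step (a_0 = 1):
  n = 1: D(1) = 1(1 + 1/4) = 5/4; numerator = -2(1) = -2; a_1 = (-2)/(5/4) = -8/5
  n = 2: D(2) = 2(2 + 1/4) = 9/2; numerator = -2(-8/5) + 1(1) = 21/5; a_2 = (21/5)/(9/2) = 14/15
  n = 3: D(3) = 3(3 + 1/4) = 39/4; numerator = -2(14/15) + 1(-8/5) = -52/15; a_3 = (-52/15)/(39/4) = -16/45
  n = 4: D(4) = 4(4 + 1/4) = 17; numerator = -2(-16/45) + 1(14/15) = 74/45; a_4 = (74/45)/(17) = 74/765

r = 1/2; a_0 = 1; a_1 = -8/5; a_2 = 14/15; a_3 = -16/45; a_4 = 74/765


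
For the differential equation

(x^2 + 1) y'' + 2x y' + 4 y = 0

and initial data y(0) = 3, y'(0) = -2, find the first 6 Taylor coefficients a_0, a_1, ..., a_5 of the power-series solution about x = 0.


Ansatz: y(x) = sum_{n>=0} a_n x^n, so y'(x) = sum_{n>=1} n a_n x^(n-1) and y''(x) = sum_{n>=2} n(n-1) a_n x^(n-2).
Substitute into P(x) y'' + Q(x) y' + R(x) y = 0 with P(x) = x^2 + 1, Q(x) = 2x, R(x) = 4, and match powers of x.
Initial conditions: a_0 = 3, a_1 = -2.
Setting the coefficient of each power of x to zero and solving order by order (substituting the coefficients already found):
  x^0: 2 a_2 + 4 a_0 = 0  ->  2 a_2 = -4 a_0 = -12  ->  a_2 = -6
  x^1: 6 a_3 + 6 a_1 = 0  ->  6 a_3 = -6 a_1 = 12  ->  a_3 = 2
  x^2: 12 a_4 + 10 a_2 = 0  ->  12 a_4 = -10 a_2 = 60  ->  a_4 = 5
  x^3: 20 a_5 + 16 a_3 = 0  ->  20 a_5 = -16 a_3 = -32  ->  a_5 = -8/5
Truncated series: y(x) = 3 - 2 x - 6 x^2 + 2 x^3 + 5 x^4 - (8/5) x^5 + O(x^6).

a_0 = 3; a_1 = -2; a_2 = -6; a_3 = 2; a_4 = 5; a_5 = -8/5


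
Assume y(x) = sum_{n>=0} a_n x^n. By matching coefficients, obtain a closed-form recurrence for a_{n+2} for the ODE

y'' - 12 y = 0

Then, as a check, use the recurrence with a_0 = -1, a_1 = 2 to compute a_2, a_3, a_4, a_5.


Substitute y = sum_n a_n x^n into y'' + (const) y = 0.
y''(x) = sum_{n>=0} (n+2)(n+1) a_{n+2} x^n.
The ODE becomes sum_n [(n+2)(n+1) a_{n+2} - 12 a_n] x^n = 0.
Setting each coefficient to zero gives the recurrence:
  (n+2)(n+1) a_{n+2} - 12 a_n = 0,
  a_{n+2} = 12 / ((n+1)(n+2)) a_n.

Check with a_0 = -1, a_1 = 2 (apply the recurrence for n = 0, 1, 2, 3): a_0 = -1, a_1 = 2, a_2 = -6, a_3 = 4, a_4 = -6, a_5 = 12/5.

a_{n+2} = 12/((n+1)(n+2)) * a_n; check: a_0 = -1, a_1 = 2, a_2 = -6, a_3 = 4, a_4 = -6, a_5 = 12/5


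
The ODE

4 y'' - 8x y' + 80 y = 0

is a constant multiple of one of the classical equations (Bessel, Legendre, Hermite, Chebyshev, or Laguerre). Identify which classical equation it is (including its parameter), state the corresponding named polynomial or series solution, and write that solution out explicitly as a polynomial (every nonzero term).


All three coefficients share the factor 4; dividing through by 4 gives  y'' - 2x y' + 20 y = 0.
This matches the Hermite equation y'' - 2x y' + 2n y = 0 with 2n = 20, so n = 10; the polynomial solution is H_10(x).
With y = sum_k a_k x^k, matching x^k gives (k+2)(k+1) a_{k+2} = 2(k - n) a_k = 2(k - 10) a_k. The right side vanishes at k = 10, so the series with the parity of 10 terminates at degree 10.
Standard normalization: leading coefficient of H_n is 2^n, so a_10 = 2^10 = 1024. Work downward with a_k = (k+1)(k+2) a_{k+2} / (2(k - n)):
  a_8 = (9)(10)(1024) / (2(8 - 10)) = 92160/(-4) = -23040
  a_6 = (7)(8)(-23040) / (2(6 - 10)) = -1290240/(-8) = 161280
  a_4 = (5)(6)(161280) / (2(4 - 10)) = 4838400/(-12) = -403200
  a_2 = (3)(4)(-403200) / (2(2 - 10)) = -4838400/(-16) = 302400
  a_0 = (1)(2)(302400) / (2(0 - 10)) = 604800/(-20) = -30240
Hence H_10(x) = 1024 x^10 - 23040 x^8 + 161280 x^6 - 403200 x^4 + 302400 x^2 - 30240.

H_10(x); series = 1024 x^10 - 23040 x^8 + 161280 x^6 - 403200 x^4 + 302400 x^2 - 30240


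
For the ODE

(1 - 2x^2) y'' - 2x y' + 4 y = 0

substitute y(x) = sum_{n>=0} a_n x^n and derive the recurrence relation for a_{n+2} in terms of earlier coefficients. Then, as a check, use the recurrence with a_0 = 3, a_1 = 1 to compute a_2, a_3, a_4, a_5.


Substitute y = sum_n a_n x^n.
(1 - 2 x^2) y'' contributes (n+2)(n+1) a_{n+2} - 2 n(n-1) a_n at x^n.
-2 x y'(x) contributes -2 n a_n at x^n.
4 y(x) contributes 4 a_n at x^n.
Matching x^n: (n+2)(n+1) a_{n+2} + (-2 n(n-1) - 2 n + 4) a_n = 0.
Thus a_{n+2} = (2 n(n-1) + 2 n - 4) / ((n+1)(n+2)) * a_n.

Check with a_0 = 3, a_1 = 1 (apply the recurrence for n = 0, 1, 2, 3): a_0 = 3, a_1 = 1, a_2 = -6, a_3 = -1/3, a_4 = -2, a_5 = -7/30.

a_(n+2) = (2 n(n-1) + 2 n - 4) / ((n+1)(n+2)) * a_n; check: a_0 = 3, a_1 = 1, a_2 = -6, a_3 = -1/3, a_4 = -2, a_5 = -7/30


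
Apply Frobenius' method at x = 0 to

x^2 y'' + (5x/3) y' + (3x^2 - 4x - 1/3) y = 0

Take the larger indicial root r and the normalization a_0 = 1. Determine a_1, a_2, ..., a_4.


Write in Frobenius form y'' + (p(x)/x) y' + (q(x)/x^2) y = 0:
  p(x) = 5/3,  q(x) = 3x^2 - 4x - 1/3.
Indicial equation: r(r-1) + (5/3) r + (-1/3) = 0 -> roots r_1 = 1/3, r_2 = -1.
Take r = r_1 = 1/3. Let y(x) = x^r sum_{n>=0} a_n x^n with a_0 = 1.
Substitute y = x^r sum a_n x^n and match x^{r+n}. The recurrence is
  D(n) a_n - 4 a_{n-1} + 3 a_{n-2} = 0,  where D(n) = (r+n)(r+n-1) + (5/3)(r+n) + (-1/3).
  a_n = [4 a_{n-1} - 3 a_{n-2}] / D(n).
Since the indicial polynomial factors as (r - r_1)(r - r_2), D(n) = (r_1 + n - r_1)(r_1 + n - r_2) = n(n + 4/3).
Evaluating step by step (a_0 = 1):
  n = 1: D(1) = 1(1 + 4/3) = 7/3; numerator = 4(1) = 4; a_1 = (4)/(7/3) = 12/7
  n = 2: D(2) = 2(2 + 4/3) = 20/3; numerator = 4(12/7) - 3(1) = 27/7; a_2 = (27/7)/(20/3) = 81/140
  n = 3: D(3) = 3(3 + 4/3) = 13; numerator = 4(81/140) - 3(12/7) = -99/35; a_3 = (-99/35)/(13) = -99/455
  n = 4: D(4) = 4(4 + 4/3) = 64/3; numerator = 4(-99/455) - 3(81/140) = -4743/1820; a_4 = (-4743/1820)/(64/3) = -14229/116480

r = 1/3; a_0 = 1; a_1 = 12/7; a_2 = 81/140; a_3 = -99/455; a_4 = -14229/116480


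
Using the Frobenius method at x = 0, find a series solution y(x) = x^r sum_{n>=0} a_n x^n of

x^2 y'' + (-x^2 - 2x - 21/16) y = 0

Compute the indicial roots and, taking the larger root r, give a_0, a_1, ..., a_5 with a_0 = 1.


Write in Frobenius form y'' + (p(x)/x) y' + (q(x)/x^2) y = 0:
  p(x) = 0,  q(x) = -x^2 - 2x - 21/16.
Indicial equation: r(r-1) + (0) r + (-21/16) = 0 -> roots r_1 = 7/4, r_2 = -3/4.
Take r = r_1 = 7/4. Let y(x) = x^r sum_{n>=0} a_n x^n with a_0 = 1.
Substitute y = x^r sum a_n x^n and match x^{r+n}. The recurrence is
  D(n) a_n - 2 a_{n-1} - 1 a_{n-2} = 0,  where D(n) = (r+n)(r+n-1) + (0)(r+n) + (-21/16).
  a_n = [2 a_{n-1} + 1 a_{n-2}] / D(n).
Since the indicial polynomial factors as (r - r_1)(r - r_2), D(n) = (r_1 + n - r_1)(r_1 + n - r_2) = n(n + 5/2).
Evaluating step by step (a_0 = 1):
  n = 1: D(1) = 1(1 + 5/2) = 7/2; numerator = 2(1) = 2; a_1 = (2)/(7/2) = 4/7
  n = 2: D(2) = 2(2 + 5/2) = 9; numerator = 2(4/7) + 1(1) = 15/7; a_2 = (15/7)/(9) = 5/21
  n = 3: D(3) = 3(3 + 5/2) = 33/2; numerator = 2(5/21) + 1(4/7) = 22/21; a_3 = (22/21)/(33/2) = 4/63
  n = 4: D(4) = 4(4 + 5/2) = 26; numerator = 2(4/63) + 1(5/21) = 23/63; a_4 = (23/63)/(26) = 23/1638
  n = 5: D(5) = 5(5 + 5/2) = 75/2; numerator = 2(23/1638) + 1(4/63) = 25/273; a_5 = (25/273)/(75/2) = 2/819

r = 7/4; a_0 = 1; a_1 = 4/7; a_2 = 5/21; a_3 = 4/63; a_4 = 23/1638; a_5 = 2/819


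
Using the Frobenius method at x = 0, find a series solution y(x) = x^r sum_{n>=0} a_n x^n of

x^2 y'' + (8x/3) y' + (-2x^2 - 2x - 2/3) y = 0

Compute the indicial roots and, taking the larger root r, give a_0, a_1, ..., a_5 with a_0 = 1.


Write in Frobenius form y'' + (p(x)/x) y' + (q(x)/x^2) y = 0:
  p(x) = 8/3,  q(x) = -2x^2 - 2x - 2/3.
Indicial equation: r(r-1) + (8/3) r + (-2/3) = 0 -> roots r_1 = 1/3, r_2 = -2.
Take r = r_1 = 1/3. Let y(x) = x^r sum_{n>=0} a_n x^n with a_0 = 1.
Substitute y = x^r sum a_n x^n and match x^{r+n}. The recurrence is
  D(n) a_n - 2 a_{n-1} - 2 a_{n-2} = 0,  where D(n) = (r+n)(r+n-1) + (8/3)(r+n) + (-2/3).
  a_n = [2 a_{n-1} + 2 a_{n-2}] / D(n).
Since the indicial polynomial factors as (r - r_1)(r - r_2), D(n) = (r_1 + n - r_1)(r_1 + n - r_2) = n(n + 7/3).
Evaluating step by step (a_0 = 1):
  n = 1: D(1) = 1(1 + 7/3) = 10/3; numerator = 2(1) = 2; a_1 = (2)/(10/3) = 3/5
  n = 2: D(2) = 2(2 + 7/3) = 26/3; numerator = 2(3/5) + 2(1) = 16/5; a_2 = (16/5)/(26/3) = 24/65
  n = 3: D(3) = 3(3 + 7/3) = 16; numerator = 2(24/65) + 2(3/5) = 126/65; a_3 = (126/65)/(16) = 63/520
  n = 4: D(4) = 4(4 + 7/3) = 76/3; numerator = 2(63/520) + 2(24/65) = 51/52; a_4 = (51/52)/(76/3) = 153/3952
  n = 5: D(5) = 5(5 + 7/3) = 110/3; numerator = 2(153/3952) + 2(63/520) = 243/760; a_5 = (243/760)/(110/3) = 729/83600

r = 1/3; a_0 = 1; a_1 = 3/5; a_2 = 24/65; a_3 = 63/520; a_4 = 153/3952; a_5 = 729/83600


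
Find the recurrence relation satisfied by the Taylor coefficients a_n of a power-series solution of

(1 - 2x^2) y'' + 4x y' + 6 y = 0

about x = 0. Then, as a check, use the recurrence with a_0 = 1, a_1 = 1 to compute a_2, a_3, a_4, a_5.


Substitute y = sum_n a_n x^n.
(1 - 2 x^2) y'' contributes (n+2)(n+1) a_{n+2} - 2 n(n-1) a_n at x^n.
4 x y'(x) contributes 4 n a_n at x^n.
6 y(x) contributes 6 a_n at x^n.
Matching x^n: (n+2)(n+1) a_{n+2} + (-2 n(n-1) + 4 n + 6) a_n = 0.
Thus a_{n+2} = (2 n(n-1) - 4 n - 6) / ((n+1)(n+2)) * a_n.

Check with a_0 = 1, a_1 = 1 (apply the recurrence for n = 0, 1, 2, 3): a_0 = 1, a_1 = 1, a_2 = -3, a_3 = -5/3, a_4 = 5/2, a_5 = 1/2.

a_(n+2) = (2 n(n-1) - 4 n - 6) / ((n+1)(n+2)) * a_n; check: a_0 = 1, a_1 = 1, a_2 = -3, a_3 = -5/3, a_4 = 5/2, a_5 = 1/2


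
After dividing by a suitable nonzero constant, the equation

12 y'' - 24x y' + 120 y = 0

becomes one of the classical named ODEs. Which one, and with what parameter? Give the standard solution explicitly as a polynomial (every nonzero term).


All three coefficients share the factor 12; dividing through by 12 gives  y'' - 2x y' + 10 y = 0.
This matches the Hermite equation y'' - 2x y' + 2n y = 0 with 2n = 10, so n = 5; the polynomial solution is H_5(x).
With y = sum_k a_k x^k, matching x^k gives (k+2)(k+1) a_{k+2} = 2(k - n) a_k = 2(k - 5) a_k. The right side vanishes at k = 5, so the series with the parity of 5 terminates at degree 5.
Standard normalization: leading coefficient of H_n is 2^n, so a_5 = 2^5 = 32. Work downward with a_k = (k+1)(k+2) a_{k+2} / (2(k - n)):
  a_3 = (4)(5)(32) / (2(3 - 5)) = 640/(-4) = -160
  a_1 = (2)(3)(-160) / (2(1 - 5)) = -960/(-8) = 120
Hence H_5(x) = 32 x^5 - 160 x^3 + 120 x.

H_5(x); series = 32 x^5 - 160 x^3 + 120 x


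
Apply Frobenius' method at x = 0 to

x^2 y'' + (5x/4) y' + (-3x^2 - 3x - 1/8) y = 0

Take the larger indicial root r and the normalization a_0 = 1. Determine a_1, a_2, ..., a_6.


Write in Frobenius form y'' + (p(x)/x) y' + (q(x)/x^2) y = 0:
  p(x) = 5/4,  q(x) = -3x^2 - 3x - 1/8.
Indicial equation: r(r-1) + (5/4) r + (-1/8) = 0 -> roots r_1 = 1/4, r_2 = -1/2.
Take r = r_1 = 1/4. Let y(x) = x^r sum_{n>=0} a_n x^n with a_0 = 1.
Substitute y = x^r sum a_n x^n and match x^{r+n}. The recurrence is
  D(n) a_n - 3 a_{n-1} - 3 a_{n-2} = 0,  where D(n) = (r+n)(r+n-1) + (5/4)(r+n) + (-1/8).
  a_n = [3 a_{n-1} + 3 a_{n-2}] / D(n).
Since the indicial polynomial factors as (r - r_1)(r - r_2), D(n) = (r_1 + n - r_1)(r_1 + n - r_2) = n(n + 3/4).
Evaluating step by step (a_0 = 1):
  n = 1: D(1) = 1(1 + 3/4) = 7/4; numerator = 3(1) = 3; a_1 = (3)/(7/4) = 12/7
  n = 2: D(2) = 2(2 + 3/4) = 11/2; numerator = 3(12/7) + 3(1) = 57/7; a_2 = (57/7)/(11/2) = 114/77
  n = 3: D(3) = 3(3 + 3/4) = 45/4; numerator = 3(114/77) + 3(12/7) = 738/77; a_3 = (738/77)/(45/4) = 328/385
  n = 4: D(4) = 4(4 + 3/4) = 19; numerator = 3(328/385) + 3(114/77) = 2694/385; a_4 = (2694/385)/(19) = 2694/7315
  n = 5: D(5) = 5(5 + 3/4) = 115/4; numerator = 3(2694/7315) + 3(328/385) = 26778/7315; a_5 = (26778/7315)/(115/4) = 107112/841225
  n = 6: D(6) = 6(6 + 3/4) = 81/2; numerator = 3(107112/841225) + 3(2694/7315) = 113706/76475; a_6 = (113706/76475)/(81/2) = 25268/688275

r = 1/4; a_0 = 1; a_1 = 12/7; a_2 = 114/77; a_3 = 328/385; a_4 = 2694/7315; a_5 = 107112/841225; a_6 = 25268/688275


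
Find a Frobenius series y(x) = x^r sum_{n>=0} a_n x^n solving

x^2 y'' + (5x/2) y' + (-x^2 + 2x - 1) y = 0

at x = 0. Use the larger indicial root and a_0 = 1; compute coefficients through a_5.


Write in Frobenius form y'' + (p(x)/x) y' + (q(x)/x^2) y = 0:
  p(x) = 5/2,  q(x) = -x^2 + 2x - 1.
Indicial equation: r(r-1) + (5/2) r + (-1) = 0 -> roots r_1 = 1/2, r_2 = -2.
Take r = r_1 = 1/2. Let y(x) = x^r sum_{n>=0} a_n x^n with a_0 = 1.
Substitute y = x^r sum a_n x^n and match x^{r+n}. The recurrence is
  D(n) a_n + 2 a_{n-1} - 1 a_{n-2} = 0,  where D(n) = (r+n)(r+n-1) + (5/2)(r+n) + (-1).
  a_n = [-2 a_{n-1} + 1 a_{n-2}] / D(n).
Since the indicial polynomial factors as (r - r_1)(r - r_2), D(n) = (r_1 + n - r_1)(r_1 + n - r_2) = n(n + 5/2).
Evaluating step by step (a_0 = 1):
  n = 1: D(1) = 1(1 + 5/2) = 7/2; numerator = -2(1) = -2; a_1 = (-2)/(7/2) = -4/7
  n = 2: D(2) = 2(2 + 5/2) = 9; numerator = -2(-4/7) + 1(1) = 15/7; a_2 = (15/7)/(9) = 5/21
  n = 3: D(3) = 3(3 + 5/2) = 33/2; numerator = -2(5/21) + 1(-4/7) = -22/21; a_3 = (-22/21)/(33/2) = -4/63
  n = 4: D(4) = 4(4 + 5/2) = 26; numerator = -2(-4/63) + 1(5/21) = 23/63; a_4 = (23/63)/(26) = 23/1638
  n = 5: D(5) = 5(5 + 5/2) = 75/2; numerator = -2(23/1638) + 1(-4/63) = -25/273; a_5 = (-25/273)/(75/2) = -2/819

r = 1/2; a_0 = 1; a_1 = -4/7; a_2 = 5/21; a_3 = -4/63; a_4 = 23/1638; a_5 = -2/819


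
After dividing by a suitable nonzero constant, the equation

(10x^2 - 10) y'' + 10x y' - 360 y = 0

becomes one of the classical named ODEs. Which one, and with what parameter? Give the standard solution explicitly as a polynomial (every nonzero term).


All three coefficients share the factor -10; dividing through by -10 gives  (1 - x^2) y'' - x y' + 36 y = 0.
This matches the Chebyshev equation (1 - x^2) y'' - x y' + n^2 y = 0 (note the -x y' term, not -2x y') with n^2 = 36, so n = 6; the polynomial solution is T_6(x).
With y = sum_k a_k x^k, matching x^k gives (k+2)(k+1) a_{k+2} = (k^2 - n^2) a_k = (k - 6)(k + 6) a_k. The right side vanishes at k = 6, so the series with the parity of 6 terminates at degree 6.
Standard normalization: leading coefficient of T_n is 2^(n-1), so a_6 = 2^5 = 32. Work downward with a_k = (k+1)(k+2) a_{k+2} / ((k - 6)(k + 6)):
  a_4 = (5)(6)(32) / ((4 - 6)(4 + 6)) = 960/(-20) = -48
  a_2 = (3)(4)(-48) / ((2 - 6)(2 + 6)) = -576/(-32) = 18
  a_0 = (1)(2)(18) / ((0 - 6)(0 + 6)) = 36/(-36) = -1
Hence T_6(x) = 32 x^6 - 48 x^4 + 18 x^2 - 1.

T_6(x); series = 32 x^6 - 48 x^4 + 18 x^2 - 1


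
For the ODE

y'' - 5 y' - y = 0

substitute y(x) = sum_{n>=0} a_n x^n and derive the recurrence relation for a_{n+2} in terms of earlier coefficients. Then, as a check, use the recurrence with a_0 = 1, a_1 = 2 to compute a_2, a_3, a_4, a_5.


Substitute y = sum_n a_n x^n.
y''(x) has coefficient (n+2)(n+1) a_{n+2} at x^n;
-5 y'(x) has coefficient -5 (n+1) a_{n+1} at x^n;
-y(x) has coefficient -1 a_n at x^n.
Matching x^n: (n+2)(n+1) a_{n+2} - 5 (n+1) a_{n+1} - 1 a_n = 0.
Thus a_{n+2} = [5 (n+1) a_{n+1} + 1 a_n] / ((n+1)(n+2)).

Check with a_0 = 1, a_1 = 2 (apply the recurrence for n = 0, 1, 2, 3): a_0 = 1, a_1 = 2, a_2 = 11/2, a_3 = 19/2, a_4 = 37/3, a_5 = 1537/120.

a_(n+2) = [5 (n+1) a_(n+1) + 1 a_n] / ((n+1)(n+2)); check: a_0 = 1, a_1 = 2, a_2 = 11/2, a_3 = 19/2, a_4 = 37/3, a_5 = 1537/120


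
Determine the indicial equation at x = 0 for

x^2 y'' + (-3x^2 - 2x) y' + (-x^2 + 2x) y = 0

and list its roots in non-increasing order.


Divide by x^2 to reach normal form y'' + P_1(x) y' + P_2(x) y = 0 with P_1(x) = -3 - 2/x and P_2(x) = -1 + 2/x.
x = 0 is a singular point because the y'-coefficient -3 - 2/x has a pole at x = 0 and the y-coefficient -1 + 2/x has a pole at x = 0.
It is a regular singular point because x P_1(x) = p(x) = -3x - 2 and x^2 P_2(x) = q(x) = -x^2 + 2x are polynomials, hence analytic at x = 0.
p(0) = -2,  q(0) = 0.
Indicial equation: r(r-1) + p(0) r + q(0) = 0, i.e. r^2 + (p(0) - 1) r + q(0) = 0, i.e. r^2 - 3 r = 0.
Discriminant: (-3)^2 - 4(0) = 9, so r = (3 ± 3)/2.
Solving: r_1 = 3, r_2 = 0.

indicial: r^2 - 3 r = 0; roots r_1 = 3, r_2 = 0


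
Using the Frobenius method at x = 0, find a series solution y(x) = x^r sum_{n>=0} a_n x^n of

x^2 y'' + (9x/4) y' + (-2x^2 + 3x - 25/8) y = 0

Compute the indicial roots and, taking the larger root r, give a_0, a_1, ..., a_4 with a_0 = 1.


Write in Frobenius form y'' + (p(x)/x) y' + (q(x)/x^2) y = 0:
  p(x) = 9/4,  q(x) = -2x^2 + 3x - 25/8.
Indicial equation: r(r-1) + (9/4) r + (-25/8) = 0 -> roots r_1 = 5/4, r_2 = -5/2.
Take r = r_1 = 5/4. Let y(x) = x^r sum_{n>=0} a_n x^n with a_0 = 1.
Substitute y = x^r sum a_n x^n and match x^{r+n}. The recurrence is
  D(n) a_n + 3 a_{n-1} - 2 a_{n-2} = 0,  where D(n) = (r+n)(r+n-1) + (9/4)(r+n) + (-25/8).
  a_n = [-3 a_{n-1} + 2 a_{n-2}] / D(n).
Since the indicial polynomial factors as (r - r_1)(r - r_2), D(n) = (r_1 + n - r_1)(r_1 + n - r_2) = n(n + 15/4).
Evaluating step by step (a_0 = 1):
  n = 1: D(1) = 1(1 + 15/4) = 19/4; numerator = -3(1) = -3; a_1 = (-3)/(19/4) = -12/19
  n = 2: D(2) = 2(2 + 15/4) = 23/2; numerator = -3(-12/19) + 2(1) = 74/19; a_2 = (74/19)/(23/2) = 148/437
  n = 3: D(3) = 3(3 + 15/4) = 81/4; numerator = -3(148/437) + 2(-12/19) = -996/437; a_3 = (-996/437)/(81/4) = -1328/11799
  n = 4: D(4) = 4(4 + 15/4) = 31; numerator = -3(-1328/11799) + 2(148/437) = 3992/3933; a_4 = (3992/3933)/(31) = 3992/121923

r = 5/4; a_0 = 1; a_1 = -12/19; a_2 = 148/437; a_3 = -1328/11799; a_4 = 3992/121923


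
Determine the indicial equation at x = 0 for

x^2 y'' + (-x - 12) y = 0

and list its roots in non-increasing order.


Divide by x^2 to reach normal form y'' + P_1(x) y' + P_2(x) y = 0 with P_1(x) = 0 and P_2(x) = -1/x - 12/x^2.
x = 0 is a singular point because the y-coefficient -1/x - 12/x^2 has a pole at x = 0.
It is a regular singular point because x P_1(x) = p(x) = 0 and x^2 P_2(x) = q(x) = -x - 12 are polynomials, hence analytic at x = 0.
p(0) = 0,  q(0) = -12.
Indicial equation: r(r-1) + p(0) r + q(0) = 0, i.e. r^2 + (p(0) - 1) r + q(0) = 0, i.e. r^2 - 1 r - 12 = 0.
Discriminant: (-1)^2 - 4(-12) = 49, so r = (1 ± 7)/2.
Solving: r_1 = 4, r_2 = -3.

indicial: r^2 - 1 r - 12 = 0; roots r_1 = 4, r_2 = -3


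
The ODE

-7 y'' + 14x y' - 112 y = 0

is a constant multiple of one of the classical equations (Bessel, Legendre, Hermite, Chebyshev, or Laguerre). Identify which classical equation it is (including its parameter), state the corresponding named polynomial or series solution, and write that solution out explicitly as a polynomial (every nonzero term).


All three coefficients share the factor -7; dividing through by -7 gives  y'' - 2x y' + 16 y = 0.
This matches the Hermite equation y'' - 2x y' + 2n y = 0 with 2n = 16, so n = 8; the polynomial solution is H_8(x).
With y = sum_k a_k x^k, matching x^k gives (k+2)(k+1) a_{k+2} = 2(k - n) a_k = 2(k - 8) a_k. The right side vanishes at k = 8, so the series with the parity of 8 terminates at degree 8.
Standard normalization: leading coefficient of H_n is 2^n, so a_8 = 2^8 = 256. Work downward with a_k = (k+1)(k+2) a_{k+2} / (2(k - n)):
  a_6 = (7)(8)(256) / (2(6 - 8)) = 14336/(-4) = -3584
  a_4 = (5)(6)(-3584) / (2(4 - 8)) = -107520/(-8) = 13440
  a_2 = (3)(4)(13440) / (2(2 - 8)) = 161280/(-12) = -13440
  a_0 = (1)(2)(-13440) / (2(0 - 8)) = -26880/(-16) = 1680
Hence H_8(x) = 256 x^8 - 3584 x^6 + 13440 x^4 - 13440 x^2 + 1680.

H_8(x); series = 256 x^8 - 3584 x^6 + 13440 x^4 - 13440 x^2 + 1680


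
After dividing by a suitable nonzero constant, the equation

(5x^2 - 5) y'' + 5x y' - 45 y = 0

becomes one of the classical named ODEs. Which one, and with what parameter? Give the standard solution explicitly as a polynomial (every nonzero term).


All three coefficients share the factor -5; dividing through by -5 gives  (1 - x^2) y'' - x y' + 9 y = 0.
This matches the Chebyshev equation (1 - x^2) y'' - x y' + n^2 y = 0 (note the -x y' term, not -2x y') with n^2 = 9, so n = 3; the polynomial solution is T_3(x).
With y = sum_k a_k x^k, matching x^k gives (k+2)(k+1) a_{k+2} = (k^2 - n^2) a_k = (k - 3)(k + 3) a_k. The right side vanishes at k = 3, so the series with the parity of 3 terminates at degree 3.
Standard normalization: leading coefficient of T_n is 2^(n-1), so a_3 = 2^2 = 4. Work downward with a_k = (k+1)(k+2) a_{k+2} / ((k - 3)(k + 3)):
  a_1 = (2)(3)(4) / ((1 - 3)(1 + 3)) = 24/(-8) = -3
Hence T_3(x) = 4 x^3 - 3 x.

T_3(x); series = 4 x^3 - 3 x


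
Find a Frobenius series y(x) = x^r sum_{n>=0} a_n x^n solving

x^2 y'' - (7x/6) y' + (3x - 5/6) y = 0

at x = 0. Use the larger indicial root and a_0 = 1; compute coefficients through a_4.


Write in Frobenius form y'' + (p(x)/x) y' + (q(x)/x^2) y = 0:
  p(x) = -7/6,  q(x) = 3x - 5/6.
Indicial equation: r(r-1) + (-7/6) r + (-5/6) = 0 -> roots r_1 = 5/2, r_2 = -1/3.
Take r = r_1 = 5/2. Let y(x) = x^r sum_{n>=0} a_n x^n with a_0 = 1.
Substitute y = x^r sum a_n x^n and match x^{r+n}. The recurrence is
  D(n) a_n + 3 a_{n-1} = 0,  where D(n) = (r+n)(r+n-1) + (-7/6)(r+n) + (-5/6).
  a_n = -3 / D(n) * a_{n-1}.
Since the indicial polynomial factors as (r - r_1)(r - r_2), D(n) = (r_1 + n - r_1)(r_1 + n - r_2) = n(n + 17/6).
Evaluating step by step (a_0 = 1):
  n = 1: D(1) = 1(1 + 17/6) = 23/6; numerator = -3(1) = -3; a_1 = (-3)/(23/6) = -18/23
  n = 2: D(2) = 2(2 + 17/6) = 29/3; numerator = -3(-18/23) = 54/23; a_2 = (54/23)/(29/3) = 162/667
  n = 3: D(3) = 3(3 + 17/6) = 35/2; numerator = -3(162/667) = -486/667; a_3 = (-486/667)/(35/2) = -972/23345
  n = 4: D(4) = 4(4 + 17/6) = 82/3; numerator = -3(-972/23345) = 2916/23345; a_4 = (2916/23345)/(82/3) = 4374/957145

r = 5/2; a_0 = 1; a_1 = -18/23; a_2 = 162/667; a_3 = -972/23345; a_4 = 4374/957145


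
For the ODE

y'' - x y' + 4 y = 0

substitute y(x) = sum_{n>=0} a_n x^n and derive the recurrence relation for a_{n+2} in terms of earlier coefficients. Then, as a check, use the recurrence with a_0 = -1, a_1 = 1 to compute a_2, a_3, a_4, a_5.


Substitute y = sum_n a_n x^n.
y''(x) has coefficient (n+2)(n+1) a_{n+2} at x^n;
-x y'(x) has coefficient -n a_n at x^n (shift);
4 y(x) has coefficient 4 a_n at x^n.
Matching x^n: (n+2)(n+1) a_{n+2} + (-n + 4) a_n = 0.
Thus a_{n+2} = (n - 4) / ((n+1)(n+2)) * a_n.

Check with a_0 = -1, a_1 = 1 (apply the recurrence for n = 0, 1, 2, 3): a_0 = -1, a_1 = 1, a_2 = 2, a_3 = -1/2, a_4 = -1/3, a_5 = 1/40.

a_(n+2) = (n - 4) / ((n+1)(n+2)) * a_n; check: a_0 = -1, a_1 = 1, a_2 = 2, a_3 = -1/2, a_4 = -1/3, a_5 = 1/40
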